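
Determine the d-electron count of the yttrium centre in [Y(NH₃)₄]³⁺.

d0

Ligand charges: ammonia is neutral. With an overall charge of +3 the yttrium centre must be in the +3 oxidation state.
Group 3 minus oxidation state 3 gives a d⁰ configuration.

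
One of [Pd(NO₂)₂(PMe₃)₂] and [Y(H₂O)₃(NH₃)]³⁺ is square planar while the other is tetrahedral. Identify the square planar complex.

[Pd(NO₂)₂(PMe₃)₂]

For [Pd(NO₂)₂(PMe₃)₂]: Summing ligand charges against the 0 overall charge gives an oxidation state of +2 for palladium. Palladium is a group-10 element; Pd(II) is therefore d⁸. A 4d d⁸ ion has a large crystal-field splitting; square planar leaves the high-energy d_{x²−y²} orbital empty and maximises CFSE. → square planar.
For [Y(H₂O)₃(NH₃)]³⁺: Summing ligand charges against the +3 overall charge gives an oxidation state of +3 for yttrium. Group 3 minus oxidation state 3 gives a d⁰ configuration. A d⁰ ion has no crystal-field stabilisation preference between square planar and tetrahedral, so four ligands adopt the sterically favoured tetrahedral geometry. → tetrahedral.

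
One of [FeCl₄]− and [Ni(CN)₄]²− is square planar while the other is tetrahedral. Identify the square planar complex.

For [FeCl₄]−: Ligand charges: each chloride is −1. With an overall charge of −1 the iron centre must be in the +3 oxidation state. Fe sits in group 8, so the d-electron count is 8 − 3 = 5. A high-spin d⁵ ion has zero CFSE in either geometry, so four ligands adopt the sterically favoured tetrahedral geometry. → tetrahedral.
For [Ni(CN)₄]²−: Summing ligand charges against the −2 overall charge gives an oxidation state of +2 for nickel. Group 10 minus oxidation state 2 gives a d⁸ configuration. Cyanide is a strong-field ligand (high in the spectrochemical series). A 3d d⁸ ion with strong-field ligands gains enough CFSE to favour square planar over tetrahedral. → square planar.

[Ni(CN)₄]²−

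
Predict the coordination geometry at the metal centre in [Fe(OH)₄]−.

tetrahedral

Ligand charges: each hydroxide is −1. With an overall charge of −1 the iron centre must be in the +3 oxidation state.
Group 8 minus oxidation state 3 gives a d⁵ configuration.
With 4 monodentate ligands the coordination number is 4.
Hydroxide is a weak-field ligand.
A high-spin d⁵ ion has zero CFSE in either geometry, so four ligands adopt the sterically favoured tetrahedral geometry.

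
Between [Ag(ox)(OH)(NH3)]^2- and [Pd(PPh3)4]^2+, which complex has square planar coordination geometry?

For [Ag(ox)(OH)(NH3)]^2-: Ligand charges: each oxalate is −2; each hydroxide is −1; ammonia is neutral. With an overall charge of −2 the silver centre must be in the +1 oxidation state. Ag sits in group 11, so the d-electron count is 11 − 1 = 10. A d¹⁰ ion has no crystal-field stabilisation preference between square planar and tetrahedral, so four ligands adopt the sterically favoured tetrahedral geometry. → tetrahedral.
For [Pd(PPh3)4]^2+: Triphenylphosphine is neutral; balancing the +2 overall charge requires Pd(II). Group 10 minus oxidation state 2 gives a d⁸ configuration. A 4d d⁸ ion has a large crystal-field splitting; square planar leaves the high-energy d_{x²−y²} orbital empty and maximises CFSE. → square planar.

[Pd(PPh3)4]^2+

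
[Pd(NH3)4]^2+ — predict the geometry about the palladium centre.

square planar

Summing ligand charges against the +2 overall charge gives an oxidation state of +2 for palladium.
Palladium is a group-10 element; Pd(II) is therefore d⁸.
With 4 monodentate ligands the coordination number is 4.
A 4d d⁸ ion has a large crystal-field splitting; square planar leaves the high-energy d_{x²−y²} orbital empty and maximises CFSE.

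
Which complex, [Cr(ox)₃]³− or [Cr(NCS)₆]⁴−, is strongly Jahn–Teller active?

[Cr(NCS)₆]⁴−

[Cr(ox)₃]³−: Ligand charges: each oxalate is −2. With an overall charge of −3 the chromium centre must be in the +3 oxidation state. Chromium is a group-6 element; Cr(III) is therefore d³. The d³ configuration leaves the e_g set evenly filled (or empty) — no strong Jahn–Teller driving force.
[Cr(NCS)₆]⁴−: Summing ligand charges against the −4 overall charge gives an oxidation state of +2 for chromium. Group 6 minus oxidation state 2 gives a d⁴ configuration. Isothiocyanate is a weak-field ligand for a first-row metal, so the complex is high-spin. The t₂g³e_g¹ (high-spin) configuration has an unevenly filled e_g set; the Jahn–Teller theorem predicts a tetragonal distortion (typically axial elongation) to lift the degeneracy.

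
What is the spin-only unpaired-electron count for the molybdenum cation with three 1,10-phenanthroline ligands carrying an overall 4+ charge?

1,10-phenanthroline is neutral; balancing the +4 overall charge requires Mo(IV).
Molybdenum is a group-6 element; Mo(IV) is therefore d².
Counting donor atoms: 3×1,10-phenanthroline (bidentate) → 6 donors. Coordination number = 6.
In an octahedral field the d² configuration is t₂g²e_g⁰ (only one arrangement possible), giving 2 unpaired electrons.

2 unpaired electrons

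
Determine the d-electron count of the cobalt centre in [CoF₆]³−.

Each fluoride is −1; balancing the −3 overall charge requires Co(III).
Group 9 minus oxidation state 3 gives a d⁶ configuration.

d⁶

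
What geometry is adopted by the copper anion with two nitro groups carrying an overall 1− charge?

Ligand charges: each nitro (N-bound nitrite) is −1. With an overall charge of −1 the copper centre must be in the +1 oxidation state.
Group 11 minus oxidation state 1 gives a d¹⁰ configuration.
Coordination number: 2.
A d¹⁰ ion with only two ligands adopts a linear arrangement (sp hybridisation; no CFSE preference).

linear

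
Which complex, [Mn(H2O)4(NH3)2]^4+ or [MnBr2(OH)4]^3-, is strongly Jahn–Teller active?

[Mn(H2O)4(NH3)2]^4+: Summing ligand charges against the +4 overall charge gives an oxidation state of +4 for manganese. Manganese is a group-7 element; Mn(IV) is therefore d³. The d³ configuration leaves the e_g set evenly filled (or empty) — no strong Jahn–Teller driving force.
[MnBr2(OH)4]^3-: Summing ligand charges against the −3 overall charge gives an oxidation state of +3 for manganese. Group 7 minus oxidation state 3 gives a d⁴ configuration. Bromide and hydroxide are weak-field ligands for a first-row metal, so the complex is high-spin. The t₂g³e_g¹ (high-spin) configuration has an unevenly filled e_g set; the Jahn–Teller theorem predicts a tetragonal distortion (typically axial elongation) to lift the degeneracy.

[MnBr2(OH)4]^3-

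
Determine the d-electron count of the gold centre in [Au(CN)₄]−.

d8

Ligand charges: each cyanide is −1. With an overall charge of −1 the gold centre must be in the +3 oxidation state.
Gold is a group-11 element; Au(III) is therefore d⁸.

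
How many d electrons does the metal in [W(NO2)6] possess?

Each nitro (N-bound nitrite) is −1; balancing the 0 overall charge requires W(VI).
Tungsten is a group-6 element; W(VI) is therefore d⁰.

d0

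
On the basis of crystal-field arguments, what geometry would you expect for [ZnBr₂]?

Ligand charges: each bromide is −1. With an overall charge of 0 the zinc centre must be in the +2 oxidation state.
Zinc is a group-12 element; Zn(II) is therefore d¹⁰.
With 2 monodentate ligands the coordination number is 2.
A d¹⁰ ion with only two ligands adopts a linear arrangement (sp hybridisation; no CFSE preference).

linear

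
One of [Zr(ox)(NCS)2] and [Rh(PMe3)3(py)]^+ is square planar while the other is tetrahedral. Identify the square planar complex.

For [Zr(ox)(NCS)2]: Each oxalate is −2; each isothiocyanate is −1; balancing the 0 overall charge requires Zr(IV). Zr sits in group 4, so the d-electron count is 4 − 4 = 0. A d⁰ ion has no crystal-field stabilisation preference between square planar and tetrahedral, so four ligands adopt the sterically favoured tetrahedral geometry. → tetrahedral.
For [Rh(PMe3)3(py)]^+: Trimethylphosphine is neutral; pyridine is neutral; balancing the +1 overall charge requires Rh(I). Rh sits in group 9, so the d-electron count is 9 − 1 = 8. A 4d d⁸ ion has a large crystal-field splitting; square planar leaves the high-energy d_{x²−y²} orbital empty and maximises CFSE. → square planar.

[Rh(PMe3)3(py)]^+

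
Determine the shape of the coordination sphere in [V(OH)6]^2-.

Each hydroxide is −1; balancing the −2 overall charge requires V(IV).
Vanadium is a group-5 element; V(IV) is therefore d¹.
Coordination number: 6.
Six donors around a single metal centre give an octahedral coordination sphere.

octahedral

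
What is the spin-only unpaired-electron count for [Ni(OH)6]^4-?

Summing ligand charges against the −4 overall charge gives an oxidation state of +2 for nickel.
Group 10 minus oxidation state 2 gives a d⁸ configuration.
In an octahedral field the d⁸ configuration is t₂g⁶e_g² (only one arrangement possible), giving 2 unpaired electrons.

2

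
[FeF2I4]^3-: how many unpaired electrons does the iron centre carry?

Each fluoride is −1; each iodide is −1; balancing the −3 overall charge requires Fe(III).
Fe sits in group 8, so the d-electron count is 8 − 3 = 5.
The spin state decides the count: Fluoride and iodide are weak-field ligands for a first-row metal, so the complex is high-spin.
An octahedral high-spin d⁵ ion is t₂g³e_g², giving 5 unpaired electrons.

5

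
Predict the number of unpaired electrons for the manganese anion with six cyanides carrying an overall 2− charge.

3

Each cyanide is −1; balancing the −2 overall charge requires Mn(IV).
Group 7 minus oxidation state 4 gives a d³ configuration.
In an octahedral field the d³ configuration is t₂g³e_g⁰ (only one arrangement possible), giving 3 unpaired electrons.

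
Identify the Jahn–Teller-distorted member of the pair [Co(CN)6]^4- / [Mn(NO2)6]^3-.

[Co(CN)6]^4-: Summing ligand charges against the −4 overall charge gives an oxidation state of +2 for cobalt. Co sits in group 9, so the d-electron count is 9 − 2 = 7. Cyanide is a strong-field ligand (high in the spectrochemical series) for a first-row metal, so the complex is low-spin. The t₂g⁶e_g¹ (low-spin) configuration has an unevenly filled e_g set; the Jahn–Teller theorem predicts a tetragonal distortion (typically axial elongation) to lift the degeneracy.
[Mn(NO2)6]^3-: Each nitro (N-bound nitrite) is −1; balancing the −3 overall charge requires Mn(III). Mn sits in group 7, so the d-electron count is 7 − 3 = 4. Nitro (N-bound nitrite) is a strong-field ligand (high in the spectrochemical series) for a first-row metal, so the complex is low-spin. The d⁴ configuration leaves the e_g set evenly filled (or empty) — no strong Jahn–Teller driving force.

[Co(CN)6]^4-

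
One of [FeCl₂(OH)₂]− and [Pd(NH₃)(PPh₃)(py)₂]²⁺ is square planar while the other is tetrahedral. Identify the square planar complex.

[Pd(NH₃)(PPh₃)(py)₂]²⁺

For [FeCl₂(OH)₂]−: Ligand charges: each chloride is −1; each hydroxide is −1. With an overall charge of −1 the iron centre must be in the +3 oxidation state. Iron is a group-8 element; Fe(III) is therefore d⁵. A high-spin d⁵ ion has zero CFSE in either geometry, so four ligands adopt the sterically favoured tetrahedral geometry. → tetrahedral.
For [Pd(NH₃)(PPh₃)(py)₂]²⁺: Ligand charges: ammonia is neutral; triphenylphosphine is neutral; pyridine is neutral. With an overall charge of +2 the palladium centre must be in the +2 oxidation state. Pd sits in group 10, so the d-electron count is 10 − 2 = 8. A 4d d⁸ ion has a large crystal-field splitting; square planar leaves the high-energy d_{x²−y²} orbital empty and maximises CFSE. → square planar.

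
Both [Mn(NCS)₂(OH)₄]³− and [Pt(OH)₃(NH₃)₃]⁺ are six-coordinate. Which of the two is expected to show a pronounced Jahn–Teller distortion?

[Mn(NCS)₂(OH)₄]³−

[Mn(NCS)₂(OH)₄]³−: Summing ligand charges against the −3 overall charge gives an oxidation state of +3 for manganese. Mn sits in group 7, so the d-electron count is 7 − 3 = 4. Hydroxide and isothiocyanate are weak-field ligands for a first-row metal, so the complex is high-spin. The t₂g³e_g¹ (high-spin) configuration has an unevenly filled e_g set; the Jahn–Teller theorem predicts a tetragonal distortion (typically axial elongation) to lift the degeneracy.
[Pt(OH)₃(NH₃)₃]⁺: Summing ligand charges against the +1 overall charge gives an oxidation state of +4 for platinum. Platinum is a group-10 element; Pt(IV) is therefore d⁶. A 5d ion has a large Δₒ and is invariably low-spin. The d⁶ configuration leaves the e_g set evenly filled (or empty) — no strong Jahn–Teller driving force.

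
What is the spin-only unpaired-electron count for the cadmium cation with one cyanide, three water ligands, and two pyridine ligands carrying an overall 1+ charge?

Ligand charges: each cyanide is −1; water is neutral; pyridine is neutral. With an overall charge of +1 the cadmium centre must be in the +2 oxidation state.
Group 12 minus oxidation state 2 gives a d¹⁰ configuration.
In an octahedral field the d¹⁰ configuration is t₂g⁶e_g⁴, giving 0 unpaired electrons.

0 unpaired electrons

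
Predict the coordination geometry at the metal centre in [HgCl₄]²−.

Ligand charges: each chloride is −1. With an overall charge of −2 the mercury centre must be in the +2 oxidation state.
Mercury is a group-12 element; Hg(II) is therefore d¹⁰.
Coordination number: 4.
A d¹⁰ ion has no crystal-field stabilisation preference between square planar and tetrahedral, so four ligands adopt the sterically favoured tetrahedral geometry.

tetrahedral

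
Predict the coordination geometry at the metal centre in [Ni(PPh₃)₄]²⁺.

square planar

Summing ligand charges against the +2 overall charge gives an oxidation state of +2 for nickel.
Ni sits in group 10, so the d-electron count is 10 − 2 = 8.
Coordination number: 4.
Triphenylphosphine is a strong-field ligand (high in the spectrochemical series).
A 3d d⁸ ion with strong-field ligands gains enough CFSE to favour square planar over tetrahedral.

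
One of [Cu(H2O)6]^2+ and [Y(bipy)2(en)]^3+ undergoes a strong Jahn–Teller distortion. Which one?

[Cu(H2O)6]^2+: Summing ligand charges against the +2 overall charge gives an oxidation state of +2 for copper. Copper is a group-11 element; Cu(II) is therefore d⁹. The t₂g⁶e_g³ configuration has an unevenly filled e_g set; the Jahn–Teller theorem predicts a tetragonal distortion (typically axial elongation) to lift the degeneracy.
[Y(bipy)2(en)]^3+: Ligand charges: 2,2′-bipyridine is neutral; ethylenediamine is neutral. With an overall charge of +3 the yttrium centre must be in the +3 oxidation state. Y sits in group 3, so the d-electron count is 3 − 3 = 0. The d⁰ configuration leaves the e_g set evenly filled (or empty) — no strong Jahn–Teller driving force.

[Cu(H2O)6]^2+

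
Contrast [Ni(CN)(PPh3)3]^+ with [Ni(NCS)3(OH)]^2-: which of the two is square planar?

For [Ni(CN)(PPh3)3]^+: Summing ligand charges against the +1 overall charge gives an oxidation state of +2 for nickel. Ni sits in group 10, so the d-electron count is 10 − 2 = 8. Cyanide and triphenylphosphine are strong-field ligands (high in the spectrochemical series). A 3d d⁸ ion with strong-field ligands gains enough CFSE to favour square planar over tetrahedral. → square planar.
For [Ni(NCS)3(OH)]^2-: Summing ligand charges against the −2 overall charge gives an oxidation state of +2 for nickel. Group 10 minus oxidation state 2 gives a d⁸ configuration. Hydroxide and isothiocyanate are weak-field ligands. With weak-field ligands the CFSE gain from square planar is small, so a 3d d⁸ ion takes the sterically preferred tetrahedral geometry. → tetrahedral.

[Ni(CN)(PPh3)3]^+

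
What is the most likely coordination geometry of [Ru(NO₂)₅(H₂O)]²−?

octahedral

Summing ligand charges against the −2 overall charge gives an oxidation state of +3 for ruthenium.
Ruthenium is a group-8 element; Ru(III) is therefore d⁵.
Coordination number: 6.
Six donors around a single metal centre give an octahedral coordination sphere.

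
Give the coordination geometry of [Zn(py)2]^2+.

Summing ligand charges against the +2 overall charge gives an oxidation state of +2 for zinc.
Zinc is a group-12 element; Zn(II) is therefore d¹⁰.
Coordination number: 2.
A d¹⁰ ion with only two ligands adopts a linear arrangement (sp hybridisation; no CFSE preference).

linear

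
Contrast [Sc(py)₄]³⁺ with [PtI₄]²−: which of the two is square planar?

For [Sc(py)₄]³⁺: Ligand charges: pyridine is neutral. With an overall charge of +3 the scandium centre must be in the +3 oxidation state. Group 3 minus oxidation state 3 gives a d⁰ configuration. A d⁰ ion has no crystal-field stabilisation preference between square planar and tetrahedral, so four ligands adopt the sterically favoured tetrahedral geometry. → tetrahedral.
For [PtI₄]²−: Each iodide is −1; balancing the −2 overall charge requires Pt(II). Platinum is a group-10 element; Pt(II) is therefore d⁸. A 5d d⁸ ion has a large crystal-field splitting; square planar leaves the high-energy d_{x²−y²} orbital empty and maximises CFSE. → square planar.

[PtI₄]²−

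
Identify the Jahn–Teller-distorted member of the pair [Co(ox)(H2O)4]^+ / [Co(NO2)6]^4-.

[Co(ox)(H2O)4]^+: Ligand charges: each oxalate is −2; water is neutral. With an overall charge of +1 the cobalt centre must be in the +3 oxidation state. Co sits in group 9, so the d-electron count is 9 − 3 = 6. Co(III) has an exceptionally large octahedral splitting and is low-spin with essentially every ligand except fluoride. The d⁶ configuration leaves the e_g set evenly filled (or empty) — no strong Jahn–Teller driving force.
[Co(NO2)6]^4-: Each nitro (N-bound nitrite) is −1; balancing the −4 overall charge requires Co(II). Co sits in group 9, so the d-electron count is 9 − 2 = 7. Nitro (N-bound nitrite) is a strong-field ligand (high in the spectrochemical series) for a first-row metal, so the complex is low-spin. The t₂g⁶e_g¹ (low-spin) configuration has an unevenly filled e_g set; the Jahn–Teller theorem predicts a tetragonal distortion (typically axial elongation) to lift the degeneracy.

[Co(NO2)6]^4-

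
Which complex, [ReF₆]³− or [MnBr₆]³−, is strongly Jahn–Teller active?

[MnBr₆]³−

[ReF₆]³−: Summing ligand charges against the −3 overall charge gives an oxidation state of +3 for rhenium. Rhenium is a group-7 element; Re(III) is therefore d⁴. A 5d ion has a large Δₒ and is invariably low-spin. The d⁴ configuration leaves the e_g set evenly filled (or empty) — no strong Jahn–Teller driving force.
[MnBr₆]³−: Each bromide is −1; balancing the −3 overall charge requires Mn(III). Mn sits in group 7, so the d-electron count is 7 − 3 = 4. Bromide is a weak-field ligand for a first-row metal, so the complex is high-spin. The t₂g³e_g¹ (high-spin) configuration has an unevenly filled e_g set; the Jahn–Teller theorem predicts a tetragonal distortion (typically axial elongation) to lift the degeneracy.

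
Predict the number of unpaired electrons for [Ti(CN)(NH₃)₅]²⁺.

1 unpaired electron

Summing ligand charges against the +2 overall charge gives an oxidation state of +3 for titanium.
Titanium is a group-4 element; Ti(III) is therefore d¹.
In an octahedral field the d¹ configuration is t₂g¹e_g⁰ (only one arrangement possible), giving 1 unpaired electron.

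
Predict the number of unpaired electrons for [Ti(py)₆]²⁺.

Ligand charges: pyridine is neutral. With an overall charge of +2 the titanium centre must be in the +2 oxidation state.
Ti sits in group 4, so the d-electron count is 4 − 2 = 2.
In an octahedral field the d² configuration is t₂g²e_g⁰ (only one arrangement possible), giving 2 unpaired electrons.

2 unpaired electrons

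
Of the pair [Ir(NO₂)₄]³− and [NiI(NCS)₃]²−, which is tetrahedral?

[NiI(NCS)₃]²−

For [Ir(NO₂)₄]³−: Each nitro (N-bound nitrite) is −1; balancing the −3 overall charge requires Ir(I). Ir sits in group 9, so the d-electron count is 9 − 1 = 8. A 5d d⁸ ion has a large crystal-field splitting; square planar leaves the high-energy d_{x²−y²} orbital empty and maximises CFSE. → square planar.
For [NiI(NCS)₃]²−: Each iodide is −1; each isothiocyanate is −1; balancing the −2 overall charge requires Ni(II). Nickel is a group-10 element; Ni(II) is therefore d⁸. Iodide and isothiocyanate are weak-field ligands. With weak-field ligands the CFSE gain from square planar is small, so a 3d d⁸ ion takes the sterically preferred tetrahedral geometry. → tetrahedral.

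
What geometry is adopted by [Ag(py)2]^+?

Ligand charges: pyridine is neutral. With an overall charge of +1 the silver centre must be in the +1 oxidation state.
Silver is a group-11 element; Ag(I) is therefore d¹⁰.
Coordination number: 2.
A d¹⁰ ion with only two ligands adopts a linear arrangement (sp hybridisation; no CFSE preference).

linear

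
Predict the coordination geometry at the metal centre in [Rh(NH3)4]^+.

Ligand charges: ammonia is neutral. With an overall charge of +1 the rhodium centre must be in the +1 oxidation state.
Group 9 minus oxidation state 1 gives a d⁸ configuration.
Coordination number: 4.
A 4d d⁸ ion has a large crystal-field splitting; square planar leaves the high-energy d_{x²−y²} orbital empty and maximises CFSE.

square planar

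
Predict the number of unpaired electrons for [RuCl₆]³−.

1

Each chloride is −1; balancing the −3 overall charge requires Ru(III).
Ru sits in group 8, so the d-electron count is 8 − 3 = 5.
The spin state decides the count: a 4d ion has a large Δₒ and is invariably low-spin.
An octahedral low-spin d⁵ ion is t₂g⁵e_g⁰, giving 1 unpaired electron.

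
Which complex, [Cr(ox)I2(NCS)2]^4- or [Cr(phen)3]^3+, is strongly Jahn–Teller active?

[Cr(ox)I2(NCS)2]^4-

[Cr(ox)I2(NCS)2]^4-: Each oxalate is −2; each iodide is −1; each isothiocyanate is −1; balancing the −4 overall charge requires Cr(II). Chromium is a group-6 element; Cr(II) is therefore d⁴. Iodide, isothiocyanate, and oxalate are weak-field ligands for a first-row metal, so the complex is high-spin. The t₂g³e_g¹ (high-spin) configuration has an unevenly filled e_g set; the Jahn–Teller theorem predicts a tetragonal distortion (typically axial elongation) to lift the degeneracy.
[Cr(phen)3]^3+: 1,10-phenanthroline is neutral; balancing the +3 overall charge requires Cr(III). Cr sits in group 6, so the d-electron count is 6 − 3 = 3. The d³ configuration leaves the e_g set evenly filled (or empty) — no strong Jahn–Teller driving force.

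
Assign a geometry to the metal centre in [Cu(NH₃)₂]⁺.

Summing ligand charges against the +1 overall charge gives an oxidation state of +1 for copper.
Cu sits in group 11, so the d-electron count is 11 − 1 = 10.
With 2 monodentate ligands the coordination number is 2.
A d¹⁰ ion with only two ligands adopts a linear arrangement (sp hybridisation; no CFSE preference).

linear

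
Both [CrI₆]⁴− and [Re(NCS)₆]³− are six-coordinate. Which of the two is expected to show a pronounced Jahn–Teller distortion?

[CrI₆]⁴−

[CrI₆]⁴−: Each iodide is −1; balancing the −4 overall charge requires Cr(II). Cr sits in group 6, so the d-electron count is 6 − 2 = 4. Iodide is a weak-field ligand for a first-row metal, so the complex is high-spin. The t₂g³e_g¹ (high-spin) configuration has an unevenly filled e_g set; the Jahn–Teller theorem predicts a tetragonal distortion (typically axial elongation) to lift the degeneracy.
[Re(NCS)₆]³−: Summing ligand charges against the −3 overall charge gives an oxidation state of +3 for rhenium. Rhenium is a group-7 element; Re(III) is therefore d⁴. A 5d ion has a large Δₒ and is invariably low-spin. The d⁴ configuration leaves the e_g set evenly filled (or empty) — no strong Jahn–Teller driving force.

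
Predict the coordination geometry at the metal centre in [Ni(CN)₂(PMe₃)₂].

Summing ligand charges against the 0 overall charge gives an oxidation state of +2 for nickel.
Group 10 minus oxidation state 2 gives a d⁸ configuration.
With 4 monodentate ligands the coordination number is 4.
Cyanide and trimethylphosphine are strong-field ligands (high in the spectrochemical series).
A 3d d⁸ ion with strong-field ligands gains enough CFSE to favour square planar over tetrahedral.

square planar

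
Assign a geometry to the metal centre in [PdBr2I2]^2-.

Each bromide is −1; each iodide is −1; balancing the −2 overall charge requires Pd(II).
Palladium is a group-10 element; Pd(II) is therefore d⁸.
With 4 monodentate ligands the coordination number is 4.
A 4d d⁸ ion has a large crystal-field splitting; square planar leaves the high-energy d_{x²−y²} orbital empty and maximises CFSE.

square planar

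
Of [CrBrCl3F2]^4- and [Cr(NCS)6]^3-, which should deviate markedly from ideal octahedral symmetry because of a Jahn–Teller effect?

[CrBrCl3F2]^4-

[CrBrCl3F2]^4-: Summing ligand charges against the −4 overall charge gives an oxidation state of +2 for chromium. Group 6 minus oxidation state 2 gives a d⁴ configuration. Bromide, chloride, and fluoride are weak-field ligands for a first-row metal, so the complex is high-spin. The t₂g³e_g¹ (high-spin) configuration has an unevenly filled e_g set; the Jahn–Teller theorem predicts a tetragonal distortion (typically axial elongation) to lift the degeneracy.
[Cr(NCS)6]^3-: Summing ligand charges against the −3 overall charge gives an oxidation state of +3 for chromium. Chromium is a group-6 element; Cr(III) is therefore d³. The d³ configuration leaves the e_g set evenly filled (or empty) — no strong Jahn–Teller driving force.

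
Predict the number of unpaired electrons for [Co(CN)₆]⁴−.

1 unpaired electron

Summing ligand charges against the −4 overall charge gives an oxidation state of +2 for cobalt.
Group 9 minus oxidation state 2 gives a d⁷ configuration.
The spin state decides the count: Cyanide is a strong-field ligand (high in the spectrochemical series) for a first-row metal, so the complex is low-spin.
An octahedral low-spin d⁷ ion is t₂g⁶e_g¹, giving 1 unpaired electron.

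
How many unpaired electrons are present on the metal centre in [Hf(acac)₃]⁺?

0

Each acetylacetonate is −1; balancing the +1 overall charge requires Hf(IV).
Group 4 minus oxidation state 4 gives a d⁰ configuration.
Counting donor atoms: 3×acetylacetonate (bidentate) → 6 donors. Coordination number = 6.
In an octahedral field the d⁰ configuration is t₂g⁰e_g⁰, giving 0 unpaired electrons.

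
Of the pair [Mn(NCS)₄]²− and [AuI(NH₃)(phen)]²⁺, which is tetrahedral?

For [Mn(NCS)₄]²−: Summing ligand charges against the −2 overall charge gives an oxidation state of +2 for manganese. Mn sits in group 7, so the d-electron count is 7 − 2 = 5. A high-spin d⁵ ion has zero CFSE in either geometry, so four ligands adopt the sterically favoured tetrahedral geometry. → tetrahedral.
For [AuI(NH₃)(phen)]²⁺: Summing ligand charges against the +2 overall charge gives an oxidation state of +3 for gold. Group 11 minus oxidation state 3 gives a d⁸ configuration. A 5d d⁸ ion has a large crystal-field splitting; square planar leaves the high-energy d_{x²−y²} orbital empty and maximises CFSE. → square planar.

[Mn(NCS)₄]²−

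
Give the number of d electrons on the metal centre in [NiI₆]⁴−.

d⁸

Summing ligand charges against the −4 overall charge gives an oxidation state of +2 for nickel.
Nickel is a group-10 element; Ni(II) is therefore d⁸.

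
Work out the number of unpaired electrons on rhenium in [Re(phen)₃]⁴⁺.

3 unpaired electrons

1,10-phenanthroline is neutral; balancing the +4 overall charge requires Re(IV).
Group 7 minus oxidation state 4 gives a d³ configuration.
Counting donor atoms: 3×1,10-phenanthroline (bidentate) → 6 donors. Coordination number = 6.
In an octahedral field the d³ configuration is t₂g³e_g⁰ (only one arrangement possible), giving 3 unpaired electrons.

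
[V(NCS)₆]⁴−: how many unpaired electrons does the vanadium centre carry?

3

Each isothiocyanate is −1; balancing the −4 overall charge requires V(II).
Vanadium is a group-5 element; V(II) is therefore d³.
In an octahedral field the d³ configuration is t₂g³e_g⁰ (only one arrangement possible), giving 3 unpaired electrons.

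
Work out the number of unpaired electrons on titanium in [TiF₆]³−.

1 unpaired electron

Ligand charges: each fluoride is −1. With an overall charge of −3 the titanium centre must be in the +3 oxidation state.
Ti sits in group 4, so the d-electron count is 4 − 3 = 1.
In an octahedral field the d¹ configuration is t₂g¹e_g⁰ (only one arrangement possible), giving 1 unpaired electron.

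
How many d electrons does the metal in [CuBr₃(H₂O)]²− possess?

d¹⁰

Each bromide is −1; water is neutral; balancing the −2 overall charge requires Cu(I).
Cu sits in group 11, so the d-electron count is 11 − 1 = 10.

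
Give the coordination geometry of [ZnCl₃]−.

trigonal planar

Ligand charges: each chloride is −1. With an overall charge of −1 the zinc centre must be in the +2 oxidation state.
Zinc is a group-12 element; Zn(II) is therefore d¹⁰.
With 3 monodentate ligands the coordination number is 3.
Three ligands around a d¹⁰ centre minimise repulsion in a trigonal-planar arrangement.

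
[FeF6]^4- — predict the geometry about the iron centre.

Ligand charges: each fluoride is −1. With an overall charge of −4 the iron centre must be in the +2 oxidation state.
Group 8 minus oxidation state 2 gives a d⁶ configuration.
With 6 monodentate ligands the coordination number is 6.
Six donors around a single metal centre give an octahedral coordination sphere.

octahedral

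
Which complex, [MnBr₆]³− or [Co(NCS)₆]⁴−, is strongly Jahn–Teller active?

[MnBr₆]³−: Ligand charges: each bromide is −1. With an overall charge of −3 the manganese centre must be in the +3 oxidation state. Manganese is a group-7 element; Mn(III) is therefore d⁴. Bromide is a weak-field ligand for a first-row metal, so the complex is high-spin. The t₂g³e_g¹ (high-spin) configuration has an unevenly filled e_g set; the Jahn–Teller theorem predicts a tetragonal distortion (typically axial elongation) to lift the degeneracy.
[Co(NCS)₆]⁴−: Ligand charges: each isothiocyanate is −1. With an overall charge of −4 the cobalt centre must be in the +2 oxidation state. Group 9 minus oxidation state 2 gives a d⁷ configuration. Isothiocyanate is a weak-field ligand for a first-row metal, so the complex is high-spin. The d⁷ configuration leaves the e_g set evenly filled (or empty) — no strong Jahn–Teller driving force.

[MnBr₆]³−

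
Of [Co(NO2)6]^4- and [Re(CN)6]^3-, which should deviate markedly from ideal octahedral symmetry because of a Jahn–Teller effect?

[Co(NO2)6]^4-: Each nitro (N-bound nitrite) is −1; balancing the −4 overall charge requires Co(II). Co sits in group 9, so the d-electron count is 9 − 2 = 7. Nitro (N-bound nitrite) is a strong-field ligand (high in the spectrochemical series) for a first-row metal, so the complex is low-spin. The t₂g⁶e_g¹ (low-spin) configuration has an unevenly filled e_g set; the Jahn–Teller theorem predicts a tetragonal distortion (typically axial elongation) to lift the degeneracy.
[Re(CN)6]^3-: Summing ligand charges against the −3 overall charge gives an oxidation state of +3 for rhenium. Group 7 minus oxidation state 3 gives a d⁴ configuration. A 5d ion has a large Δₒ and is invariably low-spin. The d⁴ configuration leaves the e_g set evenly filled (or empty) — no strong Jahn–Teller driving force.

[Co(NO2)6]^4-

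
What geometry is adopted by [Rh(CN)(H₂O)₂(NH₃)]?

Ligand charges: each cyanide is −1; water is neutral; ammonia is neutral. With an overall charge of 0 the rhodium centre must be in the +1 oxidation state.
Rh sits in group 9, so the d-electron count is 9 − 1 = 8.
With 4 monodentate ligands the coordination number is 4.
A 4d d⁸ ion has a large crystal-field splitting; square planar leaves the high-energy d_{x²−y²} orbital empty and maximises CFSE.

square planar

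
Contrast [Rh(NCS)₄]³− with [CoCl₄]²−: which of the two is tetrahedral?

For [Rh(NCS)₄]³−: Each isothiocyanate is −1; balancing the −3 overall charge requires Rh(I). Rhodium is a group-9 element; Rh(I) is therefore d⁸. A 4d d⁸ ion has a large crystal-field splitting; square planar leaves the high-energy d_{x²−y²} orbital empty and maximises CFSE. → square planar.
For [CoCl₄]²−: Summing ligand charges against the −2 overall charge gives an oxidation state of +2 for cobalt. Cobalt is a group-9 element; Co(II) is therefore d⁷. For a high-spin 3d d⁷ ion with weak-field ligands the small Δₜ gives little square-planar CFSE advantage, so four ligands adopt the sterically favoured tetrahedral geometry. → tetrahedral.

[CoCl₄]²−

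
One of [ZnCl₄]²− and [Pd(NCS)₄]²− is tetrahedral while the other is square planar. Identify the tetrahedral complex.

[ZnCl₄]²−

For [ZnCl₄]²−: Ligand charges: each chloride is −1. With an overall charge of −2 the zinc centre must be in the +2 oxidation state. Group 12 minus oxidation state 2 gives a d¹⁰ configuration. A d¹⁰ ion has no crystal-field stabilisation preference between square planar and tetrahedral, so four ligands adopt the sterically favoured tetrahedral geometry. → tetrahedral.
For [Pd(NCS)₄]²−: Summing ligand charges against the −2 overall charge gives an oxidation state of +2 for palladium. Palladium is a group-10 element; Pd(II) is therefore d⁸. A 4d d⁸ ion has a large crystal-field splitting; square planar leaves the high-energy d_{x²−y²} orbital empty and maximises CFSE. → square planar.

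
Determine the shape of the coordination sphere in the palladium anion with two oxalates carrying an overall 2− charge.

square planar

Ligand charges: each oxalate is −2. With an overall charge of −2 the palladium centre must be in the +2 oxidation state.
Group 10 minus oxidation state 2 gives a d⁸ configuration.
Counting donor atoms: 2×oxalate (bidentate) → 4 donors. Coordination number = 4.
A 4d d⁸ ion has a large crystal-field splitting; square planar leaves the high-energy d_{x²−y²} orbital empty and maximises CFSE.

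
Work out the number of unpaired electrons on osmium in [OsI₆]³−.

1

Summing ligand charges against the −3 overall charge gives an oxidation state of +3 for osmium.
Group 8 minus oxidation state 3 gives a d⁵ configuration.
The spin state decides the count: a 5d ion has a large Δₒ and is invariably low-spin.
An octahedral low-spin d⁵ ion is t₂g⁵e_g⁰, giving 1 unpaired electron.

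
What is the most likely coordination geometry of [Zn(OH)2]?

Summing ligand charges against the 0 overall charge gives an oxidation state of +2 for zinc.
Zinc is a group-12 element; Zn(II) is therefore d¹⁰.
Coordination number: 2.
A d¹⁰ ion with only two ligands adopts a linear arrangement (sp hybridisation; no CFSE preference).

linear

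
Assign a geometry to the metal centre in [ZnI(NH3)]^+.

Summing ligand charges against the +1 overall charge gives an oxidation state of +2 for zinc.
Zn sits in group 12, so the d-electron count is 12 − 2 = 10.
With 2 monodentate ligands the coordination number is 2.
A d¹⁰ ion with only two ligands adopts a linear arrangement (sp hybridisation; no CFSE preference).

linear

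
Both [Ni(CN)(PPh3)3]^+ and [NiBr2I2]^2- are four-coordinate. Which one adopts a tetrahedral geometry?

[NiBr2I2]^2-

For [Ni(CN)(PPh3)3]^+: Each cyanide is −1; triphenylphosphine is neutral; balancing the +1 overall charge requires Ni(II). Nickel is a group-10 element; Ni(II) is therefore d⁸. Cyanide and triphenylphosphine are strong-field ligands (high in the spectrochemical series). A 3d d⁸ ion with strong-field ligands gains enough CFSE to favour square planar over tetrahedral. → square planar.
For [NiBr2I2]^2-: Summing ligand charges against the −2 overall charge gives an oxidation state of +2 for nickel. Nickel is a group-10 element; Ni(II) is therefore d⁸. Bromide and iodide are weak-field ligands. With weak-field ligands the CFSE gain from square planar is small, so a 3d d⁸ ion takes the sterically preferred tetrahedral geometry. → tetrahedral.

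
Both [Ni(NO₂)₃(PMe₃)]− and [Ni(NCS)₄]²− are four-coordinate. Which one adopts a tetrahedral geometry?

[Ni(NCS)₄]²−

For [Ni(NO₂)₃(PMe₃)]−: Ligand charges: each nitro (N-bound nitrite) is −1; trimethylphosphine is neutral. With an overall charge of −1 the nickel centre must be in the +2 oxidation state. Ni sits in group 10, so the d-electron count is 10 − 2 = 8. Nitro (N-bound nitrite) and trimethylphosphine are strong-field ligands (high in the spectrochemical series). A 3d d⁸ ion with strong-field ligands gains enough CFSE to favour square planar over tetrahedral. → square planar.
For [Ni(NCS)₄]²−: Each isothiocyanate is −1; balancing the −2 overall charge requires Ni(II). Nickel is a group-10 element; Ni(II) is therefore d⁸. Isothiocyanate is a weak-field ligand. With weak-field ligands the CFSE gain from square planar is small, so a 3d d⁸ ion takes the sterically preferred tetrahedral geometry. → tetrahedral.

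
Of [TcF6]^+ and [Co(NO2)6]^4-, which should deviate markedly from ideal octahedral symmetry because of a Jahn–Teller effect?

[TcF6]^+: Each fluoride is −1; balancing the +1 overall charge requires Tc(VII). Group 7 minus oxidation state 7 gives a d⁰ configuration. The d⁰ configuration leaves the e_g set evenly filled (or empty) — no strong Jahn–Teller driving force.
[Co(NO2)6]^4-: Ligand charges: each nitro (N-bound nitrite) is −1. With an overall charge of −4 the cobalt centre must be in the +2 oxidation state. Group 9 minus oxidation state 2 gives a d⁷ configuration. Nitro (N-bound nitrite) is a strong-field ligand (high in the spectrochemical series) for a first-row metal, so the complex is low-spin. The t₂g⁶e_g¹ (low-spin) configuration has an unevenly filled e_g set; the Jahn–Teller theorem predicts a tetragonal distortion (typically axial elongation) to lift the degeneracy.

[Co(NO2)6]^4-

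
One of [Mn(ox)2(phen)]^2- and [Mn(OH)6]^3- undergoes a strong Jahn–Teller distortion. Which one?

[Mn(OH)6]^3-

[Mn(ox)2(phen)]^2-: Summing ligand charges against the −2 overall charge gives an oxidation state of +2 for manganese. Group 7 minus oxidation state 2 gives a d⁵ configuration. Oxalate is a weak-field ligand for a first-row metal, so the complex is high-spin. The d⁵ configuration leaves the e_g set evenly filled (or empty) — no strong Jahn–Teller driving force.
[Mn(OH)6]^3-: Summing ligand charges against the −3 overall charge gives an oxidation state of +3 for manganese. Mn sits in group 7, so the d-electron count is 7 − 3 = 4. Hydroxide is a weak-field ligand for a first-row metal, so the complex is high-spin. The t₂g³e_g¹ (high-spin) configuration has an unevenly filled e_g set; the Jahn–Teller theorem predicts a tetragonal distortion (typically axial elongation) to lift the degeneracy.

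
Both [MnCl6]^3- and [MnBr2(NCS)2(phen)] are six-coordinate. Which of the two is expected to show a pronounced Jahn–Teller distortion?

[MnCl6]^3-

[MnCl6]^3-: Summing ligand charges against the −3 overall charge gives an oxidation state of +3 for manganese. Mn sits in group 7, so the d-electron count is 7 − 3 = 4. Chloride is a weak-field ligand for a first-row metal, so the complex is high-spin. The t₂g³e_g¹ (high-spin) configuration has an unevenly filled e_g set; the Jahn–Teller theorem predicts a tetragonal distortion (typically axial elongation) to lift the degeneracy.
[MnBr2(NCS)2(phen)]: Ligand charges: each bromide is −1; each isothiocyanate is −1; 1,10-phenanthroline is neutral. With an overall charge of 0 the manganese centre must be in the +4 oxidation state. Manganese is a group-7 element; Mn(IV) is therefore d³. The d³ configuration leaves the e_g set evenly filled (or empty) — no strong Jahn–Teller driving force.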